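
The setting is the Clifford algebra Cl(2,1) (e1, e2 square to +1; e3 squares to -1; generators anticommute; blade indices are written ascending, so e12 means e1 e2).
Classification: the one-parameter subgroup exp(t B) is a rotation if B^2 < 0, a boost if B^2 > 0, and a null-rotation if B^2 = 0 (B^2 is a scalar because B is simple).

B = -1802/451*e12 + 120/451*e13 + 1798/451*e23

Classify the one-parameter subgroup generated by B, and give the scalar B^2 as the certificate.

B^2 term by term: the squares give (-1802/451)^2*(e12)^2 + (120/451)^2*(e13)^2 + (1798/451)^2*(e23)^2 = 3247204/203401*(-1) + 14400/203401*(+1) + 3232804/203401*(+1) = 0 (each basis 2-blade squares to minus the product of its generators' squares); cross terms between blades sharing an index anticommute and cancel. So B^2 = 0.
Answer: null-rotation, certificate B^2 = 0. The invariant at work: B^2 = 0 is unchanged by conjugation, hence its sign classifies the subgroup whatever basis B is written in.


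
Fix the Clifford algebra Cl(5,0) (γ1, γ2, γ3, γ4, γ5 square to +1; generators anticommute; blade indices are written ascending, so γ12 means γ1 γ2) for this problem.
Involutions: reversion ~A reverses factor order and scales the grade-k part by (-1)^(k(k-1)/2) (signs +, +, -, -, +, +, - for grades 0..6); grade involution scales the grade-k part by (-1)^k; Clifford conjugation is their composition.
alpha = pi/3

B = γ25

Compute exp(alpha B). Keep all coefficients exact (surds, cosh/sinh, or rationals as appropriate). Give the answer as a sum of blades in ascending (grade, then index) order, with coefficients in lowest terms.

B^2 = (1)^2*(γ25)^2 = 1*(-1) = -1 (a basis 2-blade squares to minus the product of its generators' squares).
B^2 = -1 — a negative square means the series sums to a rotation: l = 1, alpha*l = pi/3, so exp(alpha B) = cos(pi/3) + (sin(pi/3)/1)*B = 1/2 + (sqrt(3)/2)*B.
Answer: 1/2 + sqrt(3)/2*γ25


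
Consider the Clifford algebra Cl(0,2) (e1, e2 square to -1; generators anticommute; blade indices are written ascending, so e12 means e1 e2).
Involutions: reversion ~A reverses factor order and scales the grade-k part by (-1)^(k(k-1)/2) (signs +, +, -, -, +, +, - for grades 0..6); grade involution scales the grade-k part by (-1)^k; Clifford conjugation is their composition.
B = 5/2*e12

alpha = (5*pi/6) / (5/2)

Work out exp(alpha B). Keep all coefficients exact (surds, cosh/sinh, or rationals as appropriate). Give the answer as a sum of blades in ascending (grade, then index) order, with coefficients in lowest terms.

B^2 = (5/2)^2*(e12)^2 = 25/4*(-1) = -25/4 (a basis 2-blade squares to minus the product of its generators' squares).
B^2 = -25/4 — circular case — the even/odd split gives cos and sin: l = 5/2, alpha*l = 5*pi/6, so exp(alpha B) = cos(5*pi/6) + (sin(5*pi/6)/(5/2))*B = -sqrt(3)/2 + (1/5)*B.
Answer: -sqrt(3)/2 + 1/2*e12


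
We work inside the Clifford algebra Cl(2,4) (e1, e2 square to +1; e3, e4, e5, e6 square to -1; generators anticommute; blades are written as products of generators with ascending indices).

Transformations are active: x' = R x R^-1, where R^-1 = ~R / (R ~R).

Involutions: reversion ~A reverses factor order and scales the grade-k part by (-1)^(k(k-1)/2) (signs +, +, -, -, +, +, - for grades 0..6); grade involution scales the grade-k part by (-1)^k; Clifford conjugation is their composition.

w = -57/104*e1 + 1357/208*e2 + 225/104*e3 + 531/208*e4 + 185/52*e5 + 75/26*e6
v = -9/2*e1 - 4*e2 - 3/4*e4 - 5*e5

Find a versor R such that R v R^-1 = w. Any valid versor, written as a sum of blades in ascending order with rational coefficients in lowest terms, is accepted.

R = v + w = -525/104*e1 + 525/208*e2 + 225/104*e3 + 375/208*e4 - 75/52*e5 + 75/26*e6 works: the equal norms (171/16) guarantee its sandwich swaps v into w.
Answer: -525/104*e1 + 525/208*e2 + 225/104*e3 + 375/208*e4 - 75/52*e5 + 75/26*e6


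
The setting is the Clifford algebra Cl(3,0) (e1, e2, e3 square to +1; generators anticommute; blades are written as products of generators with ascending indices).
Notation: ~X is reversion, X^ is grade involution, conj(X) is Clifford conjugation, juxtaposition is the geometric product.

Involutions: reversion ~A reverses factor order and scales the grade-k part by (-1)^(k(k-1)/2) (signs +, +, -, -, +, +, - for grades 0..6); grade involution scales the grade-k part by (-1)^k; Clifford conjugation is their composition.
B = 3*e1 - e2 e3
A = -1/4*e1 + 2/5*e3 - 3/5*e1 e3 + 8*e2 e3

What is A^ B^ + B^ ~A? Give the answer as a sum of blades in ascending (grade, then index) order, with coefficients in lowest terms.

first term: 29/4 - 2/5*e2 - 9/5*e3 - 3/5*e1 e2 - 6/5*e1 e3 - 97/4*e1 e2 e3
second term: -29/4 - 2/5*e2 - 9/5*e3 - 3/5*e1 e2 - 6/5*e1 e3 + 97/4*e1 e2 e3
Answer: -4/5*e2 - 18/5*e3 - 6/5*e1 e2 - 12/5*e1 e3


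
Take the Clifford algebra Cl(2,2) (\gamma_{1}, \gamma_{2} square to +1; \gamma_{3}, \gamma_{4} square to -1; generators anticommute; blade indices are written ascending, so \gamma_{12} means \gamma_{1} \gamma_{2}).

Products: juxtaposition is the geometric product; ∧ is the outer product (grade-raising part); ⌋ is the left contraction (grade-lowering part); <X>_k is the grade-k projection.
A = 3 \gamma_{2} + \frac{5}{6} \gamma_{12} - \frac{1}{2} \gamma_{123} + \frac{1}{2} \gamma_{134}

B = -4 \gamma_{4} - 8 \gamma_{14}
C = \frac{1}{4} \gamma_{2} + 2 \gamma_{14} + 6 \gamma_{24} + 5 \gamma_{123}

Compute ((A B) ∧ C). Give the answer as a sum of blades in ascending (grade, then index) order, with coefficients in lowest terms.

step 1: 4 \gamma_{3} + 2 \gamma_{13} - \frac{16}{3} \gamma_{24} + \frac{62}{3} \gamma_{124} + 4 \gamma_{234} + 2 \gamma_{1234}
step 2: -\gamma_{23} - \frac{1}{2} \gamma_{123} - 8 \gamma_{134} - 24 \gamma_{234} - 12 \gamma_{1234}
Answer: -\gamma_{23} - \frac{1}{2} \gamma_{123} - 8 \gamma_{134} - 24 \gamma_{234} - 12 \gamma_{1234}


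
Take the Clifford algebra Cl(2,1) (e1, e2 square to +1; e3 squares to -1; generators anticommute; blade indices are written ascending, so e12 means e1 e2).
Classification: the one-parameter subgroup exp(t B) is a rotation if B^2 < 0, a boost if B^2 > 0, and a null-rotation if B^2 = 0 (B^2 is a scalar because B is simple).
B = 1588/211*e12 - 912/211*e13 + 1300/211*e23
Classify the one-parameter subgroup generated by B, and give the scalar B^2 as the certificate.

B^2 term by term: the squares give (1588/211)^2*(e12)^2 + (-912/211)^2*(e13)^2 + (1300/211)^2*(e23)^2 = 2521744/44521*(-1) + 831744/44521*(+1) + 1690000/44521*(+1) = 0 (each basis 2-blade squares to minus the product of its generators' squares); cross terms between blades sharing an index anticommute and cancel. So B^2 = 0.
Answer: null-rotation, certificate B^2 = 0. Why this suffices: the scalar 0 survives any versor conjugation, so its sign alone determines the class however B is presented.


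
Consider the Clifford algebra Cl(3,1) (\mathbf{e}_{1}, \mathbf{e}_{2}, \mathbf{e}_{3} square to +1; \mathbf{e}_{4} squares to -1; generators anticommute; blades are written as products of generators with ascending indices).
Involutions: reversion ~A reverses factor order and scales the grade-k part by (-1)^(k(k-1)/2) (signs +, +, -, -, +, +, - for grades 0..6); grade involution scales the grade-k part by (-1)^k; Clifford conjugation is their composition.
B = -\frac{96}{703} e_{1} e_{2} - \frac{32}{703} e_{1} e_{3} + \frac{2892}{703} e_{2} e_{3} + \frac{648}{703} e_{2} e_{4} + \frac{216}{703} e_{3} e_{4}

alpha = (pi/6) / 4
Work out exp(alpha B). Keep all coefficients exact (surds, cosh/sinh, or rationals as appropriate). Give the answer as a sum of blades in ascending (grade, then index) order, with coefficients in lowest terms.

B^2 term by term: the squares give (-\frac{96}{703})^2*(e_{1} e_{2})^2 + (-\frac{32}{703})^2*(e_{1} e_{3})^2 + (\frac{2892}{703})^2*(e_{2} e_{3})^2 + (\frac{648}{703})^2*(e_{2} e_{4})^2 + (\frac{216}{703})^2*(e_{3} e_{4})^2 = \frac{9216}{494209}*(-1) + \frac{1024}{494209}*(-1) + \frac{8363664}{494209}*(-1) + \frac{419904}{494209}*(+1) + \frac{46656}{494209}*(+1) = -16 (each basis 2-blade squares to minus the product of its generators' squares); cross terms between blades sharing an index anticommute and cancel; the commuting (index-disjoint) pairs give grade-4 terms 2*c*c'*(blade product), which cancel blade by blade — e_{1} e_{2} e_{3} e_{4}: -\frac{41472}{494209} + \frac{41472}{494209} = 0 — confirming B is simple. So B^2 = -16.
B^2 = -16 — B^2 < 0, so the exponential closes trigonometrically: l = 4, alpha*l = \frac{\pi}{6}, so exp(alpha B) = cos(\frac{\pi}{6}) + (sin(\frac{\pi}{6})/4)*B = \frac{\sqrt{3}}{2} + (\frac{1}{8})*B.
Answer: \frac{\sqrt{3}}{2} - \frac{12}{703} e_{1} e_{2} - \frac{4}{703} e_{1} e_{3} + \frac{723}{1406} e_{2} e_{3} + \frac{81}{703} e_{2} e_{4} + \frac{27}{703} e_{3} e_{4}


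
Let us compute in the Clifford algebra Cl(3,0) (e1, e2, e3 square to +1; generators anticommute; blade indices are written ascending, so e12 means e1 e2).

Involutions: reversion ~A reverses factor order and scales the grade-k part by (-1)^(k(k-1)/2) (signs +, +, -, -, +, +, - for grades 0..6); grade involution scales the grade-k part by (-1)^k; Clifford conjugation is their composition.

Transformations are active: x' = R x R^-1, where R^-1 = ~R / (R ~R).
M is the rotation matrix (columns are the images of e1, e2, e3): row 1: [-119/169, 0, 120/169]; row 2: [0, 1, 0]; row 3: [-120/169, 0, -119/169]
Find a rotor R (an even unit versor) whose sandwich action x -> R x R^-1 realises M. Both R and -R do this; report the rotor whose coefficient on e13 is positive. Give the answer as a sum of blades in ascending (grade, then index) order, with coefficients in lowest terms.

Method: write R = a + b12*e12 + b13*e13 + b23*e23 with a^2 + b12^2 + b13^2 + b23^2 = 1 (so R^-1 = ~R). Expanding the columns R e_j ~R gives tr M = 4a^2 - 1 and, from the antisymmetric part, M21 - M12 = -4a*b12, M13 - M31 = 4a*b13, M32 - M23 = -4a*b23.
Here tr M = -69/169, so a^2 = (1 + tr M)/4 = 25/169 and a = ±5/13. Taking a = 5/13: M21 - M12 = 0, M13 - M31 = 240/169, M32 - M23 = 0, giving b12 = 0, b13 = 12/13, b23 = 0, i.e. R = 5/13 + 12/13*e13.
Its e13 coefficient is already positive.
Answer: 5/13 + 12/13*e13. Recall the cover is two-to-one: with M of trace -69/169, both preimages act alike, and the stated e13 sign chooses the sheet.


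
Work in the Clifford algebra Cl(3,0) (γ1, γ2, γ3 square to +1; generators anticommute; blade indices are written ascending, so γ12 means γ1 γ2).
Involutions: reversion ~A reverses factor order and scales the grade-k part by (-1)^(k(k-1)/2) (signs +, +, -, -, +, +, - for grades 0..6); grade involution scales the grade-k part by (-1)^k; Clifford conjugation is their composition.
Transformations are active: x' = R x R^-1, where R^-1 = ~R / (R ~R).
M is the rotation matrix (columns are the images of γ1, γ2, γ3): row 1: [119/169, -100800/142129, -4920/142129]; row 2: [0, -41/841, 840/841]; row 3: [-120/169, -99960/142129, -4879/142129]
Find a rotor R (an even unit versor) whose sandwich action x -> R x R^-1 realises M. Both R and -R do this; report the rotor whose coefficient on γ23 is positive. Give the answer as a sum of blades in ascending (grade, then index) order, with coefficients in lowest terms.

Method: write R = a + b12*γ12 + b13*γ13 + b23*γ23 with a^2 + b12^2 + b13^2 + b23^2 = 1 (so R^-1 = ~R). Expanding the columns R e_j ~R gives tr M = 4a^2 - 1 and, from the antisymmetric part, M21 - M12 = -4a*b12, M13 - M31 = 4a*b13, M32 - M23 = -4a*b23.
Here tr M = 88271/142129, so a^2 = (1 + tr M)/4 = 57600/142129 and a = ±240/377. Taking a = 240/377: M21 - M12 = 100800/142129, M13 - M31 = 96000/142129, M32 - M23 = -241920/142129, giving b12 = -105/377, b13 = 100/377, b23 = 252/377, i.e. R = 240/377 - 105/377*γ12 + 100/377*γ13 + 252/377*γ23.
Its γ23 coefficient is already positive.
Answer: 240/377 - 105/377*γ12 + 100/377*γ13 + 252/377*γ23. Why the constraint matters: R and -R act identically through the sandwich — M has trace 88271/142129 either way — so only the sign condition on γ23 picks one of the two preimages.


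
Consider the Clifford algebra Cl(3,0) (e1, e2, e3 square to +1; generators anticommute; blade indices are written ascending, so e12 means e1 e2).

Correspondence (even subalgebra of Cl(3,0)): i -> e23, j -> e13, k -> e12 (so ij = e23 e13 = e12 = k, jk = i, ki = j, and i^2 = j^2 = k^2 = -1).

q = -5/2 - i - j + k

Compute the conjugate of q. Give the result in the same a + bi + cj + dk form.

In blades: q = -5/2 + e12 - e13 - e23.
Quaternion conjugation is reversion on the even subalgebra: the scalar is fixed and every grade-2 blade flips sign, giving -5/2 - e12 + e13 + e23; translating back:
Answer: -5/2 + i + j - k


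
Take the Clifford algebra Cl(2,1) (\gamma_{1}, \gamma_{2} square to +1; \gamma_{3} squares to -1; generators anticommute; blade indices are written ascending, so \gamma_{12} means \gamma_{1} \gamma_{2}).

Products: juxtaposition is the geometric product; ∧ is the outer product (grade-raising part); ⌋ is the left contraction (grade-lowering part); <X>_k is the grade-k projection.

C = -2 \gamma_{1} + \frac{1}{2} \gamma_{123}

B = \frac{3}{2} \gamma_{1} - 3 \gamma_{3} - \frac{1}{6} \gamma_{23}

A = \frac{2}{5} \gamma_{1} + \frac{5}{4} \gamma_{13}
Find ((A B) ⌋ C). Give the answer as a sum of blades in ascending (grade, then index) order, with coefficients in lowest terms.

step 1: \frac{3}{5} + \frac{15}{4} \gamma_{1} - \frac{15}{8} \gamma_{3} - \frac{5}{24} \gamma_{12} - \frac{6}{5} \gamma_{13} - \frac{1}{15} \gamma_{123}
step 2: -\frac{113}{15} - \frac{6}{5} \gamma_{1} + \frac{3}{5} \gamma_{2} + \frac{5}{48} \gamma_{3} + \frac{15}{16} \gamma_{12} + \frac{15}{8} \gamma_{23} + \frac{3}{10} \gamma_{123}
Answer: -\frac{113}{15} - \frac{6}{5} \gamma_{1} + \frac{3}{5} \gamma_{2} + \frac{5}{48} \gamma_{3} + \frac{15}{16} \gamma_{12} + \frac{15}{8} \gamma_{23} + \frac{3}{10} \gamma_{123}


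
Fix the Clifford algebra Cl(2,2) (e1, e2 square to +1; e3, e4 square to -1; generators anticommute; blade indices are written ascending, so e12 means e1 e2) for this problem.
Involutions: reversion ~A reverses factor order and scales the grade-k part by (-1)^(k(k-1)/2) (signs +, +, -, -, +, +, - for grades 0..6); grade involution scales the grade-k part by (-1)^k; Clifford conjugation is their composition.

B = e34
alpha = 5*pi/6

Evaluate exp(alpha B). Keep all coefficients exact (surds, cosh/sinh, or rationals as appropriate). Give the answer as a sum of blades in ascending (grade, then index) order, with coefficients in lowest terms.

B^2 = (1)^2*(e34)^2 = 1*(-1) = -1 (a basis 2-blade squares to minus the product of its generators' squares).
B^2 = -1 — the series telescopes trigonometrically here: l = 1, alpha*l = 5*pi/6, so exp(alpha B) = cos(5*pi/6) + (sin(5*pi/6)/1)*B = -sqrt(3)/2 + (1/2)*B.
Answer: -sqrt(3)/2 + 1/2*e34


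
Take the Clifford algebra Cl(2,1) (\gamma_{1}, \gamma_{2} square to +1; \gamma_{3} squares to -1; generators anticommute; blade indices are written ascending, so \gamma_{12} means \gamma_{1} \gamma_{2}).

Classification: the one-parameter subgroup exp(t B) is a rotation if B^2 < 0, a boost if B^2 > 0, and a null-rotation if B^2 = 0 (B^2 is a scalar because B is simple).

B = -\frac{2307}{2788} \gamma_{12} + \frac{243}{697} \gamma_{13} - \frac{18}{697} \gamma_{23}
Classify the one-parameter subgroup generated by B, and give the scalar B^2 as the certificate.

B^2 term by term: the squares give (-\frac{2307}{2788})^2*(\gamma_{12})^2 + (\frac{243}{697})^2*(\gamma_{13})^2 + (-\frac{18}{697})^2*(\gamma_{23})^2 = \frac{5322249}{7772944}*(-1) + \frac{59049}{485809}*(+1) + \frac{324}{485809}*(+1) = -\frac{9}{16} (each basis 2-blade squares to minus the product of its generators' squares); cross terms between blades sharing an index anticommute and cancel. So B^2 = -\frac{9}{16}.
Answer: rotation, certificate B^2 = -\frac{9}{16}. No conjugation can change B^2 = -\frac{9}{16}; the sign gives the class.


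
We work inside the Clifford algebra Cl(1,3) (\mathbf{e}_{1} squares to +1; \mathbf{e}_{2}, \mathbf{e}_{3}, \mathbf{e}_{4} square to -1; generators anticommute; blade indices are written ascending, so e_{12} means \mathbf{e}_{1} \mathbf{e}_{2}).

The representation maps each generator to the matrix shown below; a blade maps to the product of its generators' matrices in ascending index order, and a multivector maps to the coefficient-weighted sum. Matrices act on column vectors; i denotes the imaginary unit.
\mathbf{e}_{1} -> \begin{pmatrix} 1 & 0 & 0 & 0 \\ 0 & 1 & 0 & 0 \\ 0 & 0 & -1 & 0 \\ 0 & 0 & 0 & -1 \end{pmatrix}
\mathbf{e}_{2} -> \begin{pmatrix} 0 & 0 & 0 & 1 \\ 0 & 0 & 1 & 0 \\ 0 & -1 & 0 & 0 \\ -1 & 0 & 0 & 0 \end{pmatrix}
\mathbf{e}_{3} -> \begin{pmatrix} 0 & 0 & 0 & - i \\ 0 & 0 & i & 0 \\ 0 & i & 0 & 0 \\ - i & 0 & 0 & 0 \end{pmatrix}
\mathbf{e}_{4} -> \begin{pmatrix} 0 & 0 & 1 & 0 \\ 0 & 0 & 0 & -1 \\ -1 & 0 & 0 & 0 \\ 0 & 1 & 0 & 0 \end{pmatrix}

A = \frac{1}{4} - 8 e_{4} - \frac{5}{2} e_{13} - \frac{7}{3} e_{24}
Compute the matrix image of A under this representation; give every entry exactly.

Bivector images (products of the table entries): rho(e_{13}) = rho(\mathbf{e}_{1})rho(\mathbf{e}_{3}) = \begin{pmatrix} 0 & 0 & 0 & - i \\ 0 & 0 & i & 0 \\ 0 & - i & 0 & 0 \\ i & 0 & 0 & 0 \end{pmatrix}; rho(e_{24}) = rho(\mathbf{e}_{2})rho(\mathbf{e}_{4}) = \begin{pmatrix} 0 & 1 & 0 & 0 \\ -1 & 0 & 0 & 0 \\ 0 & 0 & 0 & 1 \\ 0 & 0 & -1 & 0 \end{pmatrix}.
M = (\frac{1}{4})*1 + (-8)*rho(e_{4}) + (-\frac{5}{2})*rho(e_{13}) + (-\frac{7}{3})*rho(e_{24}), summed entrywise (1 is the identity matrix):
Answer: \begin{pmatrix} \frac{1}{4} & - \frac{7}{3} & -8 & \frac{5 i}{2} \\ \frac{7}{3} & \frac{1}{4} & - \frac{5 i}{2} & 8 \\ 8 & \frac{5 i}{2} & \frac{1}{4} & - \frac{7}{3} \\ - \frac{5 i}{2} & -8 & \frac{7}{3} & \frac{1}{4} \end{pmatrix}


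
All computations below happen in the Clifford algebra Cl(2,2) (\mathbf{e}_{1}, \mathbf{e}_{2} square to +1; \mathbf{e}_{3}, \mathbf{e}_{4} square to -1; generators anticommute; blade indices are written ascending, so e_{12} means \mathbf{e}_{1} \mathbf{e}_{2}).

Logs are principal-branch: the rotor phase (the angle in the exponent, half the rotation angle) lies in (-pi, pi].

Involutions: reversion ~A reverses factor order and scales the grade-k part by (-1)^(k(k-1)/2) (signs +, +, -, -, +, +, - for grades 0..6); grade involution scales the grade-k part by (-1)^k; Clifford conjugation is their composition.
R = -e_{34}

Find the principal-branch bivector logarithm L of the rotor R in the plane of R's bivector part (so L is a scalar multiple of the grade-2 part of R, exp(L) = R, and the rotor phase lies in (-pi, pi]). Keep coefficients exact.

The scalar part of R is 0, which pins the rotor phase on the principal branch; dividing the bivector part by the sine of that phase recovers the unit plane, and L is the phase times that plane.
Concretely: cos(phase) = 0 gives phase = ±\frac{\pi}{2}, and since phase/sin(phase) is even the sign is immaterial: L = (phase/sin(phase)) * <R>_2 = (\frac{\pi}{2}) * <R>_2.
Answer: - \frac{\pi}{2} e_{34}


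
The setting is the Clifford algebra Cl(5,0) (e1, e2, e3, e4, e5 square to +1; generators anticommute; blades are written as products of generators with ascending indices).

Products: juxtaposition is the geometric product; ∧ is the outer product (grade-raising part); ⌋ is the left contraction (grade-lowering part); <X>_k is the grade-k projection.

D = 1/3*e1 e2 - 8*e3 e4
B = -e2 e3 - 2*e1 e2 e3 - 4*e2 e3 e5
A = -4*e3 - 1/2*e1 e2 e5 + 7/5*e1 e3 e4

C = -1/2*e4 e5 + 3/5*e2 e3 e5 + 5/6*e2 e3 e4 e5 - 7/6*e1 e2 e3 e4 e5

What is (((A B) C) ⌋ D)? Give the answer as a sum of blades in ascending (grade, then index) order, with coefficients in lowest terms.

step 1: -4*e2 + 8*e1 e2 + 2*e1 e3 + 14/5*e2 e4 - 16*e2 e5 + e3 e5 + 7/5*e1 e2 e4 + 1/2*e1 e3 e5 + 28/5*e1 e2 e4 e5
step 2: -3/5*e2 - 242/15*e3 + 5/2*e1 e2 - 14/3*e1 e3 - 31/4*e2 e4 - 7/5*e2 e5 + 83/6*e3 e4 - 17/10*e3 e5 - 3/4*e1 e2 e4 - 19/10*e1 e2 e5 - 4517/300*e1 e3 e4 + 27/10*e1 e3 e5 - 1/3*e2 e4 e5 + 192/25*e3 e4 e5 - 17/3*e1 e2 e4 e5 + 46/25*e1 e3 e4 e5
step 3: 659/6 + 1/5*e1 + 1936/15*e4
Answer: 659/6 + 1/5*e1 + 1936/15*e4


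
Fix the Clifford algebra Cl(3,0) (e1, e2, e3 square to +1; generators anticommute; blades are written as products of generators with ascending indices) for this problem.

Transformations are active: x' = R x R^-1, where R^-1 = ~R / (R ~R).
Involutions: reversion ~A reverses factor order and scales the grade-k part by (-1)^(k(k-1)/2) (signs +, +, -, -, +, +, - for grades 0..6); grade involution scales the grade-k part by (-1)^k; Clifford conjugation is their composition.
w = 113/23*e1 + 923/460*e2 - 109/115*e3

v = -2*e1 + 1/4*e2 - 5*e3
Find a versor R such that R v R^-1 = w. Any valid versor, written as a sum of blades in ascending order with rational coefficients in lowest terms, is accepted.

Construction: equal norms (both 465/16) license R = v + w = 67/23*e1 + 519/230*e2 - 684/115*e3 — nothing changes along that direction, while (v - w)/2 changes sign, so v maps onto w.
Answer: 67/23*e1 + 519/230*e2 - 684/115*e3


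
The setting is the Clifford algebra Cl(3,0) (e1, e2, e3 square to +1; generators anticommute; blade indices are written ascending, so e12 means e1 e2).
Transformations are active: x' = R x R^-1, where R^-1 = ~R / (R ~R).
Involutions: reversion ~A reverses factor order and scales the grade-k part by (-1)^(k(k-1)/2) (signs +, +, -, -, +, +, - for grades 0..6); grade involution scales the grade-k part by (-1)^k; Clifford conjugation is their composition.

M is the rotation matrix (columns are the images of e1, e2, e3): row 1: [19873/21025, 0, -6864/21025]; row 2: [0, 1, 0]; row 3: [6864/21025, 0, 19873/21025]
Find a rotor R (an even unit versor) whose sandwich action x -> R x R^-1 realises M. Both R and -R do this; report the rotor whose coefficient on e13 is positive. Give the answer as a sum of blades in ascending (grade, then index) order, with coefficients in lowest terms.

Method: write R = a + b12*e12 + b13*e13 + b23*e23 with a^2 + b12^2 + b13^2 + b23^2 = 1 (so R^-1 = ~R). Expanding the columns R e_j ~R gives tr M = 4a^2 - 1 and, from the antisymmetric part, M21 - M12 = -4a*b12, M13 - M31 = 4a*b13, M32 - M23 = -4a*b23.
Here tr M = 60771/21025, so a^2 = (1 + tr M)/4 = 20449/21025 and a = ±143/145. Taking a = 143/145: M21 - M12 = 0, M13 - M31 = -13728/21025, M32 - M23 = 0, giving b12 = 0, b13 = -24/145, b23 = 0, i.e. R = 143/145 - 24/145*e13.
Its e13 coefficient is negative, so report the other preimage -R.
Answer: -143/145 + 24/145*e13. Recall the cover is two-to-one: with M of trace 60771/21025, both preimages act alike, and the stated e13 sign chooses the sheet.


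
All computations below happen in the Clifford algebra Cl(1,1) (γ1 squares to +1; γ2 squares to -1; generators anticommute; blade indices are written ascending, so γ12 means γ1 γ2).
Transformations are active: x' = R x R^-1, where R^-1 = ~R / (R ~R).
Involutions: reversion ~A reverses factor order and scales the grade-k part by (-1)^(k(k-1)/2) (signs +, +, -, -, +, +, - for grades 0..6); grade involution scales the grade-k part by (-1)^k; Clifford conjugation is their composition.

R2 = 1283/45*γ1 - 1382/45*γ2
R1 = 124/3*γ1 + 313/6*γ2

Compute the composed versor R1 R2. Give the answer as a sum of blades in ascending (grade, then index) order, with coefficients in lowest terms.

Distribute over the terms of R1 (each basis-blade product reordered to ascending indices, repeated generators contracted through their squares):
(124/3*γ1) R2 = 159092/135 - 171368/135*γ12
(313/6*γ2) R2 = 216283/135 - 401579/270*γ12
Summing the partial products and collecting blades:
Answer: 25025/9 - 49621/18*γ12


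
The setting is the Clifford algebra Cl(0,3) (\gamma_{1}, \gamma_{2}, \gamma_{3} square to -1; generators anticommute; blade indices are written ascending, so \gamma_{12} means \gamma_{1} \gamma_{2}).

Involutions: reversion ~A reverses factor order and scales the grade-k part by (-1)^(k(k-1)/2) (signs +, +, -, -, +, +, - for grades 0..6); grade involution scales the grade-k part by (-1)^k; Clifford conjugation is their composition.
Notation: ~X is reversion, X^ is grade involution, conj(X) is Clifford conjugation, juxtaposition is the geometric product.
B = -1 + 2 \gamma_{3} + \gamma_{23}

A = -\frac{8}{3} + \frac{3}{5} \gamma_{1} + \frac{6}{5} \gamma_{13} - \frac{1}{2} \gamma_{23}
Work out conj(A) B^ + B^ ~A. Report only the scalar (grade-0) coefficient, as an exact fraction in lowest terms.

first term: \frac{13}{6} - \frac{9}{5} \gamma_{1} + \gamma_{2} + \frac{16}{3} \gamma_{3} - \frac{6}{5} \gamma_{12} + \frac{12}{5} \gamma_{13} - \frac{19}{6} \gamma_{23} - \frac{3}{5} \gamma_{123}
second term: \frac{13}{6} + \frac{9}{5} \gamma_{1} - \gamma_{2} + \frac{16}{3} \gamma_{3} + \frac{6}{5} \gamma_{12} + \frac{12}{5} \gamma_{13} - \frac{19}{6} \gamma_{23} + \frac{3}{5} \gamma_{123}
Answer: \frac{13}{3}


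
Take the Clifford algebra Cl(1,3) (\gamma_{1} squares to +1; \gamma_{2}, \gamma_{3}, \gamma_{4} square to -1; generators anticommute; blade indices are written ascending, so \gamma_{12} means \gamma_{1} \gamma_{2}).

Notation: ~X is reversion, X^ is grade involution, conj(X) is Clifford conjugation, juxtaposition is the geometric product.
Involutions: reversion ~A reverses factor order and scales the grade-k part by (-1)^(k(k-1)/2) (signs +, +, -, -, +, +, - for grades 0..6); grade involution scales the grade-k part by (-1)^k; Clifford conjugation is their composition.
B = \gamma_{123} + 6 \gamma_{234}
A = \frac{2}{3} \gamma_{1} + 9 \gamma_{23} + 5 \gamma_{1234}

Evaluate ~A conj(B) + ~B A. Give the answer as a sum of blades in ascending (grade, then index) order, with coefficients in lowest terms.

first term: 39 \gamma_{1} + 59 \gamma_{4} + \frac{2}{3} \gamma_{23} + 4 \gamma_{1234}
second term: 39 \gamma_{1} + 59 \gamma_{4} - \frac{2}{3} \gamma_{23} + 4 \gamma_{1234}
Answer: 78 \gamma_{1} + 118 \gamma_{4} + 8 \gamma_{1234}


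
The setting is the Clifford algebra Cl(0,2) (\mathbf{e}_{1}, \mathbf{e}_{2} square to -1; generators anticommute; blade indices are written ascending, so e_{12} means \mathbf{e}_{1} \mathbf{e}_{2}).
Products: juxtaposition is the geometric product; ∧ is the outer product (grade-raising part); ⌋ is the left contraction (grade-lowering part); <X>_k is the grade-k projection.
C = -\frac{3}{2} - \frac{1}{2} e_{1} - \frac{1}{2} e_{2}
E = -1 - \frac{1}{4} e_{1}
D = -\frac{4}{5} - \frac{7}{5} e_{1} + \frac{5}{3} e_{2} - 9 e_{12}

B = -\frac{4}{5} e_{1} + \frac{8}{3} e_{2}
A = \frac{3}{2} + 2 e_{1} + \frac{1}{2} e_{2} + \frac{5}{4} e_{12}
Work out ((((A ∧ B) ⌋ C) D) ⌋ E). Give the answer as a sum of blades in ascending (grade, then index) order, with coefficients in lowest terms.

step 1: -\frac{6}{5} e_{1} + 4 e_{2} + \frac{86}{15} e_{12}
step 2: \frac{7}{5}
step 3: -\frac{28}{25} - \frac{49}{25} e_{1} + \frac{7}{3} e_{2} - \frac{63}{5} e_{12}
step 4: \frac{63}{100} + \frac{7}{25} e_{1}
Answer: \frac{63}{100} + \frac{7}{25} e_{1}


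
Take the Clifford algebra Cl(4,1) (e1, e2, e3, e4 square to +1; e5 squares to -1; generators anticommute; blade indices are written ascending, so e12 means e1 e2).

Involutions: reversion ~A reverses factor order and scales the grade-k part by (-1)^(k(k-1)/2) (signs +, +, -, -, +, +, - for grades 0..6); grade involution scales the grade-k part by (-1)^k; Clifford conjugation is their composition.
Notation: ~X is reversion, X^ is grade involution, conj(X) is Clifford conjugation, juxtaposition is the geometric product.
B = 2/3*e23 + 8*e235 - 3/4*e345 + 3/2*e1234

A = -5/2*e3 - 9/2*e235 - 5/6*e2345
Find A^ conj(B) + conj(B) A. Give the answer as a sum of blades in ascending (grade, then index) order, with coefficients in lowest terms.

first term: 36 + 55/24*e2 - 20/3*e4 + 3*e5 - 5/4*e15 + 27/8*e24 - 20*e25 - 175/72*e45 + 15/4*e124 - 27/4*e145
second term: -36 + 25/24*e2 + 20/3*e4 - 3*e5 + 5/4*e15 + 27/8*e24 + 20*e25 + 95/72*e45 + 15/4*e124 + 27/4*e145
Answer: 10/3*e2 + 27/4*e24 - 10/9*e45 + 15/2*e124


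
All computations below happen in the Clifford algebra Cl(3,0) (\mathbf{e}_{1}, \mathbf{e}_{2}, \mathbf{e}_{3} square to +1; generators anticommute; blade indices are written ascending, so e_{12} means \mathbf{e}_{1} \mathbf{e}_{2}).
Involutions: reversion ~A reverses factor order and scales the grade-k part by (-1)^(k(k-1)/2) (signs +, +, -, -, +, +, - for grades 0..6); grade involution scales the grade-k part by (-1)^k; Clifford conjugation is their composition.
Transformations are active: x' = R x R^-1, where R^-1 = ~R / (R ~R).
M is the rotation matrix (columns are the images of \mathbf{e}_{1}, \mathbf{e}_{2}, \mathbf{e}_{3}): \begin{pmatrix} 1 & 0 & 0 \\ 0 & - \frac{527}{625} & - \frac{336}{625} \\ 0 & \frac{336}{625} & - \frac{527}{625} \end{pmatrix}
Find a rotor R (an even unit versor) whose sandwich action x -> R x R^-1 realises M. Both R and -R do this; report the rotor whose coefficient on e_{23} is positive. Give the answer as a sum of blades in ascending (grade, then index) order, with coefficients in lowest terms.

Method: write R = a + b12*e_{12} + b13*e_{13} + b23*e_{23} with a^2 + b12^2 + b13^2 + b23^2 = 1 (so R^-1 = ~R). Expanding the columns R e_j ~R gives tr M = 4a^2 - 1 and, from the antisymmetric part, M21 - M12 = -4a*b12, M13 - M31 = 4a*b13, M32 - M23 = -4a*b23.
Here tr M = -\frac{429}{625}, so a^2 = (1 + tr M)/4 = \frac{49}{625} and a = ±\frac{7}{25}. Taking a = \frac{7}{25}: M21 - M12 = 0, M13 - M31 = 0, M32 - M23 = \frac{672}{625}, giving b12 = 0, b13 = 0, b23 = -\frac{24}{25}, i.e. R = \frac{7}{25} - \frac{24}{25} e_{23}.
Its e_{23} coefficient is negative, so report the other preimage -R.
Answer: -\frac{7}{25} + \frac{24}{25} e_{23}. Recall the cover is two-to-one: with M of trace -\frac{429}{625}, both preimages act alike, and the stated e_{23} sign chooses the sheet.


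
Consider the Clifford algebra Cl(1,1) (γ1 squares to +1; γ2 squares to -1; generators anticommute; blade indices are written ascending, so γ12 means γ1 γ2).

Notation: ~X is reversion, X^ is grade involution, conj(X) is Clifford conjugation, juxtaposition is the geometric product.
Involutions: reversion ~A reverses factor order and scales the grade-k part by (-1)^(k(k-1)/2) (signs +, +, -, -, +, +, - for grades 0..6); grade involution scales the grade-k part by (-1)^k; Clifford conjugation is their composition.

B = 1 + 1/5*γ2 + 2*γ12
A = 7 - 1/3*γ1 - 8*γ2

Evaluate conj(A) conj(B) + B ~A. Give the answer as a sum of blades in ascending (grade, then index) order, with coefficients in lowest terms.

first term: 43/5 - 47/3*γ1 + 89/15*γ2 - 211/15*γ12
second term: 43/5 + 47/3*γ1 - 89/15*γ2 + 211/15*γ12
Answer: 86/5


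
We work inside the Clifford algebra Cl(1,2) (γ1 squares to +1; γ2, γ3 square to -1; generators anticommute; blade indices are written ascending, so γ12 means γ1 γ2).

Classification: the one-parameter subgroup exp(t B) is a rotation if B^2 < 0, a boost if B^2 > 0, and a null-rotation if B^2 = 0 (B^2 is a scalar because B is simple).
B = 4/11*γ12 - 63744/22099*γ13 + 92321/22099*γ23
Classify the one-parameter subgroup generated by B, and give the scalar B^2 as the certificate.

B^2 term by term: the squares give (4/11)^2*(γ12)^2 + (-63744/22099)^2*(γ13)^2 + (92321/22099)^2*(γ23)^2 = 16/121*(+1) + 4063297536/488365801*(+1) + 8523167041/488365801*(-1) = -9 (each basis 2-blade squares to minus the product of its generators' squares); cross terms between blades sharing an index anticommute and cancel. So B^2 = -9.
Answer: rotation, certificate B^2 = -9. The scalar -9 is the complete invariant here: its sign names the subgroup type.


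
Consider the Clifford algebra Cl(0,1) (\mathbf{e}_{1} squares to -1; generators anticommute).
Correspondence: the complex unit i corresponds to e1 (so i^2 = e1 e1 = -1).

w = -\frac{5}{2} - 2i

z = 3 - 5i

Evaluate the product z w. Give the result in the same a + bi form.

In blades: z = 3 - 5 e_{1}, w = -\frac{5}{2} - 2 e_{1}.
Distribute z over w term by term (generator squares from the signature, products reordered to ascending indices): (3)*w = -\frac{15}{2} - 6 e_{1}; (-5 e_{1})*w = -10 + \frac{25}{2} e_{1}.
Sum: -\frac{35}{2} + \frac{13}{2} e_{1}; translating back through the correspondence:
Answer: -\frac{35}{2} + \frac{13}{2}i


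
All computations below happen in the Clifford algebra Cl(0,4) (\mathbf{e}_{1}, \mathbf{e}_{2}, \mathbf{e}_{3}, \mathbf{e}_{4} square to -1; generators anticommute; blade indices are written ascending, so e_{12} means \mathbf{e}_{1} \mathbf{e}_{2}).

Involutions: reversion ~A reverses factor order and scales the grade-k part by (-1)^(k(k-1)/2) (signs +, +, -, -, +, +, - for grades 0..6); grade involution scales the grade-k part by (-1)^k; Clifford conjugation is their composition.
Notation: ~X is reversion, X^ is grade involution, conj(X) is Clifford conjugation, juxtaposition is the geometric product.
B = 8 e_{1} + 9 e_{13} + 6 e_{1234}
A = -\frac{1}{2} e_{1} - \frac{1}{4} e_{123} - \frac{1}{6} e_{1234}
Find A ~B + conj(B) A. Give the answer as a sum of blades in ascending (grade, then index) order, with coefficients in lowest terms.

first term: 3 + \frac{9}{4} e_{2} - \frac{9}{2} e_{3} - \frac{3}{2} e_{4} + 2 e_{23} + \frac{3}{2} e_{24} + \frac{5}{3} e_{234}
second term: -5 + \frac{9}{4} e_{2} + \frac{9}{2} e_{3} + \frac{3}{2} e_{4} - 2 e_{23} + \frac{3}{2} e_{24} - \frac{13}{3} e_{234}
Answer: -2 + \frac{9}{2} e_{2} + 3 e_{24} - \frac{8}{3} e_{234}


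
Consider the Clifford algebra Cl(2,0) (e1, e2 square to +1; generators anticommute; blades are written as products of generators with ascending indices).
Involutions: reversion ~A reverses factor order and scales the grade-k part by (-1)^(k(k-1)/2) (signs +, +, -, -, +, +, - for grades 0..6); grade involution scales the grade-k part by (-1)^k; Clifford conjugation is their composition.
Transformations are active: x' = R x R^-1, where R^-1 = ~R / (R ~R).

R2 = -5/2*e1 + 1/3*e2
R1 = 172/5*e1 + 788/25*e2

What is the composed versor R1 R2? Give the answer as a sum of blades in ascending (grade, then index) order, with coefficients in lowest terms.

Distribute over the terms of R1 (each basis-blade product reordered to ascending indices, repeated generators contracted through their squares):
(172/5*e1) R2 = -86 + 172/15*e1 e2
(788/25*e2) R2 = 788/75 + 394/5*e1 e2
Summing the partial products and collecting blades:
Answer: -5662/75 + 1354/15*e1 e2


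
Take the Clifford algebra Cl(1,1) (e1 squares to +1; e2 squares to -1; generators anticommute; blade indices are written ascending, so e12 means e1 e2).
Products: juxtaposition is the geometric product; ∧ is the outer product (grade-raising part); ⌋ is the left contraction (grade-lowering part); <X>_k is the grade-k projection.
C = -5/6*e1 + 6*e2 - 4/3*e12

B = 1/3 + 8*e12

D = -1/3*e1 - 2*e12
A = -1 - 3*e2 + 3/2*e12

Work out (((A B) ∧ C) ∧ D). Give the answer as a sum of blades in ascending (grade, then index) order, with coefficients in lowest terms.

step 1: 35/3 - 24*e1 - e2 - 15/2*e12
step 2: -175/18*e1 + 70*e2 - 2887/18*e12
step 3: 70/3*e12
Answer: 70/3*e12


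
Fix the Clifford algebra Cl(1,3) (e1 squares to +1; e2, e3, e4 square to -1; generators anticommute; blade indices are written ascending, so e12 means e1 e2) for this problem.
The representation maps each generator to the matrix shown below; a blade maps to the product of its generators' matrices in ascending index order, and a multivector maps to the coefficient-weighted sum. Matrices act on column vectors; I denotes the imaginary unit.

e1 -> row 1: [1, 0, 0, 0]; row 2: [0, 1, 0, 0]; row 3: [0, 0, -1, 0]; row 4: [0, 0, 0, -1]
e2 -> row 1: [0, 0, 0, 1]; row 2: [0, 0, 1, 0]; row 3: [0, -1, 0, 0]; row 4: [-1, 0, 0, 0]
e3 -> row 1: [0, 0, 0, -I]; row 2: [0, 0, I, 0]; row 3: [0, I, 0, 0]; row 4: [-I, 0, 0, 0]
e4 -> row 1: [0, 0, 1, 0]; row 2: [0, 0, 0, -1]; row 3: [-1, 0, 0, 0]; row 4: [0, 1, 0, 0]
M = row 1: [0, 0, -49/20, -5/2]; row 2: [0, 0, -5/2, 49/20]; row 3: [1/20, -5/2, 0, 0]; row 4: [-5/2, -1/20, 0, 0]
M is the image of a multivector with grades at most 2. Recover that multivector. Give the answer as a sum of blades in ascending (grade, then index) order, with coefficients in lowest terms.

Method: the blade images are trace-orthogonal — tr(rho(e_A) rho(e_B)^-1) = 4 if A = B and 0 otherwise — and rho(e_A)^-1 = (e_A)^2 * rho(e_A) with (e_A)^2 = +1 or -1, so the coefficient of e_A in the preimage is (e_A)^2 * tr(M rho(e_A))/4.
Nonzero projections over blades of grade <= 2: e4: (e4)^2 = -1, tr(M rho(e4)) = 5, coefficient -5/4; e12: (e12)^2 = +1, tr(M rho(e12)) = -10, coefficient -5/2; e14: (e14)^2 = +1, tr(M rho(e14)) = -24/5, coefficient -6/5. Every other blade of grade <= 2 projects to 0.
Answer: -5/4*e4 - 5/2*e12 - 6/5*e14


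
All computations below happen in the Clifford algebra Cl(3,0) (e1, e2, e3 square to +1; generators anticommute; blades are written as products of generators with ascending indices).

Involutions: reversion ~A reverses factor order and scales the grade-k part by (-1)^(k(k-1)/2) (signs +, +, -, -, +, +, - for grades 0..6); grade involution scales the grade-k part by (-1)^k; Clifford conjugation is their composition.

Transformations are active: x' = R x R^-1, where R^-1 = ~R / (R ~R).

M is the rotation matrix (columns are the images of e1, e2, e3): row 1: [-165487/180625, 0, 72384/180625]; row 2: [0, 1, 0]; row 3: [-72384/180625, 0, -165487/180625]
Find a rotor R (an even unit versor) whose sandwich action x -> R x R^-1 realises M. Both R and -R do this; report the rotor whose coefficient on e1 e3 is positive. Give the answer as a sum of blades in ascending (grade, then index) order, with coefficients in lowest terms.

Method: write R = a + b12*e1 e2 + b13*e1 e3 + b23*e2 e3 with a^2 + b12^2 + b13^2 + b23^2 = 1 (so R^-1 = ~R). Expanding the columns R e_j ~R gives tr M = 4a^2 - 1 and, from the antisymmetric part, M21 - M12 = -4a*b12, M13 - M31 = 4a*b13, M32 - M23 = -4a*b23.
Here tr M = -150349/180625, so a^2 = (1 + tr M)/4 = 7569/180625 and a = ±87/425. Taking a = 87/425: M21 - M12 = 0, M13 - M31 = 144768/180625, M32 - M23 = 0, giving b12 = 0, b13 = 416/425, b23 = 0, i.e. R = 87/425 + 416/425*e1 e3.
Its e1 e3 coefficient is already positive.
Answer: 87/425 + 416/425*e1 e3. Note: both R and -R realise this M (trace -150349/180625); the covering map identifies them, and the e1 e3-coefficient sign is the tie-breaker.


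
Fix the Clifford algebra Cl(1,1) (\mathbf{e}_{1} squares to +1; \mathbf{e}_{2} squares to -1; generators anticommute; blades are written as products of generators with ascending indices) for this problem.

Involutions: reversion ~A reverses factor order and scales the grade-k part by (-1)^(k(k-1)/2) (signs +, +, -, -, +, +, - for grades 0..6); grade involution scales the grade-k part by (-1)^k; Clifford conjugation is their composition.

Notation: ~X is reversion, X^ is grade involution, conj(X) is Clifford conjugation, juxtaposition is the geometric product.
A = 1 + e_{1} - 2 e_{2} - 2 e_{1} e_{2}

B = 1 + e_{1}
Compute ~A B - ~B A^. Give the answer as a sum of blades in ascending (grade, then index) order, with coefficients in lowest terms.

first term: 2 + 2 e_{1} - 4 e_{2} + 4 e_{1} e_{2}
second term: 0
Answer: 2 + 2 e_{1} - 4 e_{2} + 4 e_{1} e_{2}


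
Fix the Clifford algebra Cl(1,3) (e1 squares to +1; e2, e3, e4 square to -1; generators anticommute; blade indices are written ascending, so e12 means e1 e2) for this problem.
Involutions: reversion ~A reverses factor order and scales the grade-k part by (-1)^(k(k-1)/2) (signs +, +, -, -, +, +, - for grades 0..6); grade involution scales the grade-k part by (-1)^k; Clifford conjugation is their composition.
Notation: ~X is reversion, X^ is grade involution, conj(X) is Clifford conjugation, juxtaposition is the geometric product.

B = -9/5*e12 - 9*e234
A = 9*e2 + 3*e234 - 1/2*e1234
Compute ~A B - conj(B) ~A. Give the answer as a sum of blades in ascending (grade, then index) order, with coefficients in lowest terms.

first term: 27 - 117/10*e1 + 819/10*e34 + 27/5*e134
second term: 27 - 207/10*e1 + 801/10*e34 + 27/5*e134
Answer: 9*e1 + 9/5*e34


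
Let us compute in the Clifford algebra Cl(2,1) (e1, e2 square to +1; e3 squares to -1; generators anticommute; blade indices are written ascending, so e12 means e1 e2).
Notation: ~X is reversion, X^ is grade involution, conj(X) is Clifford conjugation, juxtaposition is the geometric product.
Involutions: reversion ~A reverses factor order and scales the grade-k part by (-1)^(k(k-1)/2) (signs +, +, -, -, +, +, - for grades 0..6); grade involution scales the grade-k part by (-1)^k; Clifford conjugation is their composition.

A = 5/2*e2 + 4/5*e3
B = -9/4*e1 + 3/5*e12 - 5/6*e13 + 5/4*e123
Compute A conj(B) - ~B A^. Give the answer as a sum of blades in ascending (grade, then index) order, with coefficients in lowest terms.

first term: 13/6*e1 - 53/8*e12 - 197/40*e13 - 769/300*e123
second term: 13/6*e1 + 37/8*e12 - 53/40*e13 + 769/300*e123
Answer: -45/4*e12 - 18/5*e13 - 769/150*e123
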